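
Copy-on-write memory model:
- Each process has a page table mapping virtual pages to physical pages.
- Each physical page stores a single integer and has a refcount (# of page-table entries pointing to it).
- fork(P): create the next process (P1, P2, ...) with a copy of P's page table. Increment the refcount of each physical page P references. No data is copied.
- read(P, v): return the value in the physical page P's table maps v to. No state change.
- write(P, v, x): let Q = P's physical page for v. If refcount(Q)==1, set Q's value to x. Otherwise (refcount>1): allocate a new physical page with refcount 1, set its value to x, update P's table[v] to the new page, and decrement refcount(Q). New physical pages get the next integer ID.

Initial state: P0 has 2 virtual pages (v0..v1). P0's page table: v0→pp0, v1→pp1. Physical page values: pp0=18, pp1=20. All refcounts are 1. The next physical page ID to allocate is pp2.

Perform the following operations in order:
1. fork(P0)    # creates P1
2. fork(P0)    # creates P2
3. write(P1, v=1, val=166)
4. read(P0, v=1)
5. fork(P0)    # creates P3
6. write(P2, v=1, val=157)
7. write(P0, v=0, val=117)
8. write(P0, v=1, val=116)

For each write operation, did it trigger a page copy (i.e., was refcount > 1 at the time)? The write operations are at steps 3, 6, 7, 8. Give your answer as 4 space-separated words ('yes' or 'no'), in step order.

Op 1: fork(P0) -> P1. 2 ppages; refcounts: pp0:2 pp1:2
Op 2: fork(P0) -> P2. 2 ppages; refcounts: pp0:3 pp1:3
Op 3: write(P1, v1, 166). refcount(pp1)=3>1 -> COPY to pp2. 3 ppages; refcounts: pp0:3 pp1:2 pp2:1
Op 4: read(P0, v1) -> 20. No state change.
Op 5: fork(P0) -> P3. 3 ppages; refcounts: pp0:4 pp1:3 pp2:1
Op 6: write(P2, v1, 157). refcount(pp1)=3>1 -> COPY to pp3. 4 ppages; refcounts: pp0:4 pp1:2 pp2:1 pp3:1
Op 7: write(P0, v0, 117). refcount(pp0)=4>1 -> COPY to pp4. 5 ppages; refcounts: pp0:3 pp1:2 pp2:1 pp3:1 pp4:1
Op 8: write(P0, v1, 116). refcount(pp1)=2>1 -> COPY to pp5. 6 ppages; refcounts: pp0:3 pp1:1 pp2:1 pp3:1 pp4:1 pp5:1

yes yes yes yes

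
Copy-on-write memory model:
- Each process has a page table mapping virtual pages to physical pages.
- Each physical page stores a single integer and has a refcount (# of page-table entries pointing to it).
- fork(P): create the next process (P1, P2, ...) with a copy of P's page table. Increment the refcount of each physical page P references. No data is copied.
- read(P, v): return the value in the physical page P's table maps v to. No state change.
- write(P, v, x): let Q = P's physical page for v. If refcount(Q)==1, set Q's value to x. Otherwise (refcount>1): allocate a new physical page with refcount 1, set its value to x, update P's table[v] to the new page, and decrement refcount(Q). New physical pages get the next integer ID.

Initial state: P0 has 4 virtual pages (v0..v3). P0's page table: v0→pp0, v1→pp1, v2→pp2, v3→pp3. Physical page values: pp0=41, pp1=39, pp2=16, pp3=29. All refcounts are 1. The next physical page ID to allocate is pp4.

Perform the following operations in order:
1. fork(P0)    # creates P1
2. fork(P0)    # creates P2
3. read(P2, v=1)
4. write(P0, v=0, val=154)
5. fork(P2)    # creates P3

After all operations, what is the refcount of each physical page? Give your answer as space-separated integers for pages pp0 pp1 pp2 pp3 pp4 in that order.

Answer: 3 4 4 4 1

Derivation:
Op 1: fork(P0) -> P1. 4 ppages; refcounts: pp0:2 pp1:2 pp2:2 pp3:2
Op 2: fork(P0) -> P2. 4 ppages; refcounts: pp0:3 pp1:3 pp2:3 pp3:3
Op 3: read(P2, v1) -> 39. No state change.
Op 4: write(P0, v0, 154). refcount(pp0)=3>1 -> COPY to pp4. 5 ppages; refcounts: pp0:2 pp1:3 pp2:3 pp3:3 pp4:1
Op 5: fork(P2) -> P3. 5 ppages; refcounts: pp0:3 pp1:4 pp2:4 pp3:4 pp4:1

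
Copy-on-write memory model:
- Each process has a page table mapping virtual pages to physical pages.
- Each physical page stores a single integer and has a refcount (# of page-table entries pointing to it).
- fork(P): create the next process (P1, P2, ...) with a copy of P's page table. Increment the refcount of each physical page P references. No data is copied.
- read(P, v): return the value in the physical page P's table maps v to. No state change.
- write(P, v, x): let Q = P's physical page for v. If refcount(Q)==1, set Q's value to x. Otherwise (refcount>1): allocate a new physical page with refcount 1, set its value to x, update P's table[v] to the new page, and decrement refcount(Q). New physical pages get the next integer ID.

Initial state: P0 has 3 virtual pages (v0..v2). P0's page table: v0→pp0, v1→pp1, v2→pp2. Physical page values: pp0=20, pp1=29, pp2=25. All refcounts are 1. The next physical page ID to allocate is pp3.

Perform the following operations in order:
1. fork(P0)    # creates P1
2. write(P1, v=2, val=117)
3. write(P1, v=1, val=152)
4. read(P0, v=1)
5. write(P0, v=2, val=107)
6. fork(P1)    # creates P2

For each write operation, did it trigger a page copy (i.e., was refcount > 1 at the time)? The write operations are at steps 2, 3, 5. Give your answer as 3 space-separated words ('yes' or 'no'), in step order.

Op 1: fork(P0) -> P1. 3 ppages; refcounts: pp0:2 pp1:2 pp2:2
Op 2: write(P1, v2, 117). refcount(pp2)=2>1 -> COPY to pp3. 4 ppages; refcounts: pp0:2 pp1:2 pp2:1 pp3:1
Op 3: write(P1, v1, 152). refcount(pp1)=2>1 -> COPY to pp4. 5 ppages; refcounts: pp0:2 pp1:1 pp2:1 pp3:1 pp4:1
Op 4: read(P0, v1) -> 29. No state change.
Op 5: write(P0, v2, 107). refcount(pp2)=1 -> write in place. 5 ppages; refcounts: pp0:2 pp1:1 pp2:1 pp3:1 pp4:1
Op 6: fork(P1) -> P2. 5 ppages; refcounts: pp0:3 pp1:1 pp2:1 pp3:2 pp4:2

yes yes no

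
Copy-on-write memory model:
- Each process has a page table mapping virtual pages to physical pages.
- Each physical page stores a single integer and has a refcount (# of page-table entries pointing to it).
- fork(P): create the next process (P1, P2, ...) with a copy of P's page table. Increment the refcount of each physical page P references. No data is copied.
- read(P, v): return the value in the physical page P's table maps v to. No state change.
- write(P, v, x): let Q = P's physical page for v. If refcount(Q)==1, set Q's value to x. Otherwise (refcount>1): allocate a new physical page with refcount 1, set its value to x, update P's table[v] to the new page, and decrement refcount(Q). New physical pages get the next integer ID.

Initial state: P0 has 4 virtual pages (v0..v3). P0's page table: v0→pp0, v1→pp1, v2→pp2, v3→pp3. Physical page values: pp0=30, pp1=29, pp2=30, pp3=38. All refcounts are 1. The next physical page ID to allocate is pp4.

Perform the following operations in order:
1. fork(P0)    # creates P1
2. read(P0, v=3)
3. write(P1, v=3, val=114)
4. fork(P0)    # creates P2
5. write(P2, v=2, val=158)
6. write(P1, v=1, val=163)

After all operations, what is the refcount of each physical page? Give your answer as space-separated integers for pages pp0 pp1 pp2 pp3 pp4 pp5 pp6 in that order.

Op 1: fork(P0) -> P1. 4 ppages; refcounts: pp0:2 pp1:2 pp2:2 pp3:2
Op 2: read(P0, v3) -> 38. No state change.
Op 3: write(P1, v3, 114). refcount(pp3)=2>1 -> COPY to pp4. 5 ppages; refcounts: pp0:2 pp1:2 pp2:2 pp3:1 pp4:1
Op 4: fork(P0) -> P2. 5 ppages; refcounts: pp0:3 pp1:3 pp2:3 pp3:2 pp4:1
Op 5: write(P2, v2, 158). refcount(pp2)=3>1 -> COPY to pp5. 6 ppages; refcounts: pp0:3 pp1:3 pp2:2 pp3:2 pp4:1 pp5:1
Op 6: write(P1, v1, 163). refcount(pp1)=3>1 -> COPY to pp6. 7 ppages; refcounts: pp0:3 pp1:2 pp2:2 pp3:2 pp4:1 pp5:1 pp6:1

Answer: 3 2 2 2 1 1 1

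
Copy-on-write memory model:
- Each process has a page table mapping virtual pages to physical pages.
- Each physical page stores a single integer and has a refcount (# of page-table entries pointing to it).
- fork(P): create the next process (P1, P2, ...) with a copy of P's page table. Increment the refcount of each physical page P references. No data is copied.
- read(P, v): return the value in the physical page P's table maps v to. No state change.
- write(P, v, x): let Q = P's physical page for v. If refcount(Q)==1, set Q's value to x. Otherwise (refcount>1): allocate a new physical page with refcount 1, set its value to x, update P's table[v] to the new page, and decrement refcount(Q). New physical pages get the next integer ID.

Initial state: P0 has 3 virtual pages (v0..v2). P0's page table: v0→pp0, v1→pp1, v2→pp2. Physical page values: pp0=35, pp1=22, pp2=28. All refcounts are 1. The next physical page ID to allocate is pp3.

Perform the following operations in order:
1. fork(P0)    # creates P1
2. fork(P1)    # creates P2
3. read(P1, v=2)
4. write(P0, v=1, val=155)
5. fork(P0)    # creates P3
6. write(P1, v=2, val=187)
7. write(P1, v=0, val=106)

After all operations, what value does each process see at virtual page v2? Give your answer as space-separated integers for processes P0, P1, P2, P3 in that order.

Answer: 28 187 28 28

Derivation:
Op 1: fork(P0) -> P1. 3 ppages; refcounts: pp0:2 pp1:2 pp2:2
Op 2: fork(P1) -> P2. 3 ppages; refcounts: pp0:3 pp1:3 pp2:3
Op 3: read(P1, v2) -> 28. No state change.
Op 4: write(P0, v1, 155). refcount(pp1)=3>1 -> COPY to pp3. 4 ppages; refcounts: pp0:3 pp1:2 pp2:3 pp3:1
Op 5: fork(P0) -> P3. 4 ppages; refcounts: pp0:4 pp1:2 pp2:4 pp3:2
Op 6: write(P1, v2, 187). refcount(pp2)=4>1 -> COPY to pp4. 5 ppages; refcounts: pp0:4 pp1:2 pp2:3 pp3:2 pp4:1
Op 7: write(P1, v0, 106). refcount(pp0)=4>1 -> COPY to pp5. 6 ppages; refcounts: pp0:3 pp1:2 pp2:3 pp3:2 pp4:1 pp5:1
P0: v2 -> pp2 = 28
P1: v2 -> pp4 = 187
P2: v2 -> pp2 = 28
P3: v2 -> pp2 = 28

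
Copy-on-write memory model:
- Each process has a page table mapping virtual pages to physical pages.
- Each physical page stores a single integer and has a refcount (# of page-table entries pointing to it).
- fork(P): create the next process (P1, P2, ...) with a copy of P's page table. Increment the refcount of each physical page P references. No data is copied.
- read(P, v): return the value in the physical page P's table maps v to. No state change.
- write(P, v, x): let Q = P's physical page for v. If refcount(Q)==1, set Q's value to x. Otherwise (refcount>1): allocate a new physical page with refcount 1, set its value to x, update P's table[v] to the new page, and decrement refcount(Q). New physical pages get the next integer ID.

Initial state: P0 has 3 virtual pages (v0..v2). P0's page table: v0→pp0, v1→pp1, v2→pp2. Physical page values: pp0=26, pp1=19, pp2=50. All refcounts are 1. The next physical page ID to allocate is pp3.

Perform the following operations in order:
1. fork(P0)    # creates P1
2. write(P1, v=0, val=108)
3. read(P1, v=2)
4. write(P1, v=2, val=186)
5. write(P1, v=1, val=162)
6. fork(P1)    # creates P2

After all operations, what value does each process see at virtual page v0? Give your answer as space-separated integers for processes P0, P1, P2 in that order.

Op 1: fork(P0) -> P1. 3 ppages; refcounts: pp0:2 pp1:2 pp2:2
Op 2: write(P1, v0, 108). refcount(pp0)=2>1 -> COPY to pp3. 4 ppages; refcounts: pp0:1 pp1:2 pp2:2 pp3:1
Op 3: read(P1, v2) -> 50. No state change.
Op 4: write(P1, v2, 186). refcount(pp2)=2>1 -> COPY to pp4. 5 ppages; refcounts: pp0:1 pp1:2 pp2:1 pp3:1 pp4:1
Op 5: write(P1, v1, 162). refcount(pp1)=2>1 -> COPY to pp5. 6 ppages; refcounts: pp0:1 pp1:1 pp2:1 pp3:1 pp4:1 pp5:1
Op 6: fork(P1) -> P2. 6 ppages; refcounts: pp0:1 pp1:1 pp2:1 pp3:2 pp4:2 pp5:2
P0: v0 -> pp0 = 26
P1: v0 -> pp3 = 108
P2: v0 -> pp3 = 108

Answer: 26 108 108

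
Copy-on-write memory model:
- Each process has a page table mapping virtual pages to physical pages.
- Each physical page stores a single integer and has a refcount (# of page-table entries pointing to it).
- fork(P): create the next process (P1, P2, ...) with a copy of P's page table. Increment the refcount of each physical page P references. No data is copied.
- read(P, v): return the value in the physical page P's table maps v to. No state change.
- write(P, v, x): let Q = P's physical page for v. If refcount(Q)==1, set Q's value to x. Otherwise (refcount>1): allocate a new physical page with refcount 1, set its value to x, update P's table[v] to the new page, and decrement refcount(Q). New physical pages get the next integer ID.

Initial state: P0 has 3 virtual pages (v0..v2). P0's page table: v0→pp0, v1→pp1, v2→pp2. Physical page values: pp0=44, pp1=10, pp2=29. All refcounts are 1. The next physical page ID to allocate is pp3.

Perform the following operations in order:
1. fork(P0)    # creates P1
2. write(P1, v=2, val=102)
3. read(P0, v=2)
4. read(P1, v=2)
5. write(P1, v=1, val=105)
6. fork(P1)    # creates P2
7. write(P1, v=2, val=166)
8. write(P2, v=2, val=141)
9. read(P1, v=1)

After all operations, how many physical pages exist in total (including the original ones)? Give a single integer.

Op 1: fork(P0) -> P1. 3 ppages; refcounts: pp0:2 pp1:2 pp2:2
Op 2: write(P1, v2, 102). refcount(pp2)=2>1 -> COPY to pp3. 4 ppages; refcounts: pp0:2 pp1:2 pp2:1 pp3:1
Op 3: read(P0, v2) -> 29. No state change.
Op 4: read(P1, v2) -> 102. No state change.
Op 5: write(P1, v1, 105). refcount(pp1)=2>1 -> COPY to pp4. 5 ppages; refcounts: pp0:2 pp1:1 pp2:1 pp3:1 pp4:1
Op 6: fork(P1) -> P2. 5 ppages; refcounts: pp0:3 pp1:1 pp2:1 pp3:2 pp4:2
Op 7: write(P1, v2, 166). refcount(pp3)=2>1 -> COPY to pp5. 6 ppages; refcounts: pp0:3 pp1:1 pp2:1 pp3:1 pp4:2 pp5:1
Op 8: write(P2, v2, 141). refcount(pp3)=1 -> write in place. 6 ppages; refcounts: pp0:3 pp1:1 pp2:1 pp3:1 pp4:2 pp5:1
Op 9: read(P1, v1) -> 105. No state change.

Answer: 6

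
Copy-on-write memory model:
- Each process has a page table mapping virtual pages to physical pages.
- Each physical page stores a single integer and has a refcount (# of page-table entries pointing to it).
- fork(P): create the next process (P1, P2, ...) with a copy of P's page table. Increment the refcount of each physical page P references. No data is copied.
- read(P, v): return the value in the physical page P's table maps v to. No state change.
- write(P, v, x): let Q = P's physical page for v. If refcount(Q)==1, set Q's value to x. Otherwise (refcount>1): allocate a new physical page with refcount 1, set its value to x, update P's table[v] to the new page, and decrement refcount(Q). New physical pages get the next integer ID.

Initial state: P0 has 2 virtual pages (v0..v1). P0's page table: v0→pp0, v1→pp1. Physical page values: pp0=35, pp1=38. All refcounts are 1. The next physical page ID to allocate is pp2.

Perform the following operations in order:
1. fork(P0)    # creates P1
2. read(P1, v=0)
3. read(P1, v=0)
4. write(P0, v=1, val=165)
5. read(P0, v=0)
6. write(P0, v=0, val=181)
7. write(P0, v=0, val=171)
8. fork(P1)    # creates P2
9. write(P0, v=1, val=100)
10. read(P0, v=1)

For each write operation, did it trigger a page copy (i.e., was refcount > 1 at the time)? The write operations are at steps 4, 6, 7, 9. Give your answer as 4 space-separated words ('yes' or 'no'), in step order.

Op 1: fork(P0) -> P1. 2 ppages; refcounts: pp0:2 pp1:2
Op 2: read(P1, v0) -> 35. No state change.
Op 3: read(P1, v0) -> 35. No state change.
Op 4: write(P0, v1, 165). refcount(pp1)=2>1 -> COPY to pp2. 3 ppages; refcounts: pp0:2 pp1:1 pp2:1
Op 5: read(P0, v0) -> 35. No state change.
Op 6: write(P0, v0, 181). refcount(pp0)=2>1 -> COPY to pp3. 4 ppages; refcounts: pp0:1 pp1:1 pp2:1 pp3:1
Op 7: write(P0, v0, 171). refcount(pp3)=1 -> write in place. 4 ppages; refcounts: pp0:1 pp1:1 pp2:1 pp3:1
Op 8: fork(P1) -> P2. 4 ppages; refcounts: pp0:2 pp1:2 pp2:1 pp3:1
Op 9: write(P0, v1, 100). refcount(pp2)=1 -> write in place. 4 ppages; refcounts: pp0:2 pp1:2 pp2:1 pp3:1
Op 10: read(P0, v1) -> 100. No state change.

yes yes no no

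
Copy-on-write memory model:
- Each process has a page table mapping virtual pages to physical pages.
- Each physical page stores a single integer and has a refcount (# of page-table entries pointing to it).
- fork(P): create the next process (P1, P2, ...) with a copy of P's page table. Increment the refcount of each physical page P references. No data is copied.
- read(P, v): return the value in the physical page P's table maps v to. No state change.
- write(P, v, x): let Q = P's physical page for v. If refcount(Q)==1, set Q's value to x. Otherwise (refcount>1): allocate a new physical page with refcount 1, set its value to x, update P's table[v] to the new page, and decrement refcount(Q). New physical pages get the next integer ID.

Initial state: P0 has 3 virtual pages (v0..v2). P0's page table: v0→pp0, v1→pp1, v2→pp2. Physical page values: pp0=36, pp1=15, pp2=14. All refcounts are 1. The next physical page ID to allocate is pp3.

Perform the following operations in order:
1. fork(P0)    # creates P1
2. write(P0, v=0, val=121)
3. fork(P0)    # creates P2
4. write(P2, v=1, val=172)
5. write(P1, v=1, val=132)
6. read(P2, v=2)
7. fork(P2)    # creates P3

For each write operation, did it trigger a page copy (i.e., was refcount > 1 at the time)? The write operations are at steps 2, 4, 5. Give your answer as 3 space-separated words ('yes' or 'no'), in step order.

Op 1: fork(P0) -> P1. 3 ppages; refcounts: pp0:2 pp1:2 pp2:2
Op 2: write(P0, v0, 121). refcount(pp0)=2>1 -> COPY to pp3. 4 ppages; refcounts: pp0:1 pp1:2 pp2:2 pp3:1
Op 3: fork(P0) -> P2. 4 ppages; refcounts: pp0:1 pp1:3 pp2:3 pp3:2
Op 4: write(P2, v1, 172). refcount(pp1)=3>1 -> COPY to pp4. 5 ppages; refcounts: pp0:1 pp1:2 pp2:3 pp3:2 pp4:1
Op 5: write(P1, v1, 132). refcount(pp1)=2>1 -> COPY to pp5. 6 ppages; refcounts: pp0:1 pp1:1 pp2:3 pp3:2 pp4:1 pp5:1
Op 6: read(P2, v2) -> 14. No state change.
Op 7: fork(P2) -> P3. 6 ppages; refcounts: pp0:1 pp1:1 pp2:4 pp3:3 pp4:2 pp5:1

yes yes yes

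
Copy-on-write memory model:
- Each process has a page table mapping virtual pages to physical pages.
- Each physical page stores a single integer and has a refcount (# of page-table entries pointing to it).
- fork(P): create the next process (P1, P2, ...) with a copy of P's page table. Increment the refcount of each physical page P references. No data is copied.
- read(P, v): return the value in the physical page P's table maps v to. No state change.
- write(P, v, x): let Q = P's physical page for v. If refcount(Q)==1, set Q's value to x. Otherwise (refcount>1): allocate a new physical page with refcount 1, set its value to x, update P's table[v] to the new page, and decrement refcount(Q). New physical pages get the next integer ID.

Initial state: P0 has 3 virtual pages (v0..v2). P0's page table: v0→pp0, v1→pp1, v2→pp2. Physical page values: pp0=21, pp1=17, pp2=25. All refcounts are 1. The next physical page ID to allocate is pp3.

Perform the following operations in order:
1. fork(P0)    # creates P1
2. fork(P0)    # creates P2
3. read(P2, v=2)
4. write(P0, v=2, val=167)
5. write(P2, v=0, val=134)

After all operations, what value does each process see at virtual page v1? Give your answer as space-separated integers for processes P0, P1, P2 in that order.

Op 1: fork(P0) -> P1. 3 ppages; refcounts: pp0:2 pp1:2 pp2:2
Op 2: fork(P0) -> P2. 3 ppages; refcounts: pp0:3 pp1:3 pp2:3
Op 3: read(P2, v2) -> 25. No state change.
Op 4: write(P0, v2, 167). refcount(pp2)=3>1 -> COPY to pp3. 4 ppages; refcounts: pp0:3 pp1:3 pp2:2 pp3:1
Op 5: write(P2, v0, 134). refcount(pp0)=3>1 -> COPY to pp4. 5 ppages; refcounts: pp0:2 pp1:3 pp2:2 pp3:1 pp4:1
P0: v1 -> pp1 = 17
P1: v1 -> pp1 = 17
P2: v1 -> pp1 = 17

Answer: 17 17 17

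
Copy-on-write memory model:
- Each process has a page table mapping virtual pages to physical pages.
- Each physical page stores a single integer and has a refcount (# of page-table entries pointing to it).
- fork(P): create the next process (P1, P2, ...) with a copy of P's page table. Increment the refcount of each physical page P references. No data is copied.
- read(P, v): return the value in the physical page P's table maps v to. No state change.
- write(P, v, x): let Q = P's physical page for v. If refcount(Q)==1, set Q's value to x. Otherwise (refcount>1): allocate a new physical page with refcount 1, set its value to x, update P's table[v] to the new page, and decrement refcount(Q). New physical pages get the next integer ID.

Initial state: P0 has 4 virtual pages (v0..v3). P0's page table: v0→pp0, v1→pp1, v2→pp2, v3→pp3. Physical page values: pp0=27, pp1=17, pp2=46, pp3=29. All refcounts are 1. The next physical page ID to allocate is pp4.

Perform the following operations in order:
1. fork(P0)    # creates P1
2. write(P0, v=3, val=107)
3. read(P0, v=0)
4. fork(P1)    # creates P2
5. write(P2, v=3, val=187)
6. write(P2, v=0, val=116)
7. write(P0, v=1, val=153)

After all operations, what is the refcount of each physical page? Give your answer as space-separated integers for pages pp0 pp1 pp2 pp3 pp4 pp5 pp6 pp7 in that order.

Answer: 2 2 3 1 1 1 1 1

Derivation:
Op 1: fork(P0) -> P1. 4 ppages; refcounts: pp0:2 pp1:2 pp2:2 pp3:2
Op 2: write(P0, v3, 107). refcount(pp3)=2>1 -> COPY to pp4. 5 ppages; refcounts: pp0:2 pp1:2 pp2:2 pp3:1 pp4:1
Op 3: read(P0, v0) -> 27. No state change.
Op 4: fork(P1) -> P2. 5 ppages; refcounts: pp0:3 pp1:3 pp2:3 pp3:2 pp4:1
Op 5: write(P2, v3, 187). refcount(pp3)=2>1 -> COPY to pp5. 6 ppages; refcounts: pp0:3 pp1:3 pp2:3 pp3:1 pp4:1 pp5:1
Op 6: write(P2, v0, 116). refcount(pp0)=3>1 -> COPY to pp6. 7 ppages; refcounts: pp0:2 pp1:3 pp2:3 pp3:1 pp4:1 pp5:1 pp6:1
Op 7: write(P0, v1, 153). refcount(pp1)=3>1 -> COPY to pp7. 8 ppages; refcounts: pp0:2 pp1:2 pp2:3 pp3:1 pp4:1 pp5:1 pp6:1 pp7:1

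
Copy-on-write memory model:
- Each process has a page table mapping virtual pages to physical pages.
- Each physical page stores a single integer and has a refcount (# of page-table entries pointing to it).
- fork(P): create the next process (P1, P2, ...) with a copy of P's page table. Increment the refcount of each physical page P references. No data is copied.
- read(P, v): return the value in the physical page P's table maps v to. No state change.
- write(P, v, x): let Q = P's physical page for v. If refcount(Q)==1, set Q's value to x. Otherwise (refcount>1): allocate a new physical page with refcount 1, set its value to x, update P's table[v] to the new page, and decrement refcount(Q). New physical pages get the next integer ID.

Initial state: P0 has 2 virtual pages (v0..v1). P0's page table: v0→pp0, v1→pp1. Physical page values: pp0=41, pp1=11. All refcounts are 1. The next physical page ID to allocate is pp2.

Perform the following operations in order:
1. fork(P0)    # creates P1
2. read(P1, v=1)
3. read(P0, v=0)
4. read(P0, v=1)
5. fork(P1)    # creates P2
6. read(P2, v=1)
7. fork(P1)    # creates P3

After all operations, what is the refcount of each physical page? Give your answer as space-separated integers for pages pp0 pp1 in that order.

Answer: 4 4

Derivation:
Op 1: fork(P0) -> P1. 2 ppages; refcounts: pp0:2 pp1:2
Op 2: read(P1, v1) -> 11. No state change.
Op 3: read(P0, v0) -> 41. No state change.
Op 4: read(P0, v1) -> 11. No state change.
Op 5: fork(P1) -> P2. 2 ppages; refcounts: pp0:3 pp1:3
Op 6: read(P2, v1) -> 11. No state change.
Op 7: fork(P1) -> P3. 2 ppages; refcounts: pp0:4 pp1:4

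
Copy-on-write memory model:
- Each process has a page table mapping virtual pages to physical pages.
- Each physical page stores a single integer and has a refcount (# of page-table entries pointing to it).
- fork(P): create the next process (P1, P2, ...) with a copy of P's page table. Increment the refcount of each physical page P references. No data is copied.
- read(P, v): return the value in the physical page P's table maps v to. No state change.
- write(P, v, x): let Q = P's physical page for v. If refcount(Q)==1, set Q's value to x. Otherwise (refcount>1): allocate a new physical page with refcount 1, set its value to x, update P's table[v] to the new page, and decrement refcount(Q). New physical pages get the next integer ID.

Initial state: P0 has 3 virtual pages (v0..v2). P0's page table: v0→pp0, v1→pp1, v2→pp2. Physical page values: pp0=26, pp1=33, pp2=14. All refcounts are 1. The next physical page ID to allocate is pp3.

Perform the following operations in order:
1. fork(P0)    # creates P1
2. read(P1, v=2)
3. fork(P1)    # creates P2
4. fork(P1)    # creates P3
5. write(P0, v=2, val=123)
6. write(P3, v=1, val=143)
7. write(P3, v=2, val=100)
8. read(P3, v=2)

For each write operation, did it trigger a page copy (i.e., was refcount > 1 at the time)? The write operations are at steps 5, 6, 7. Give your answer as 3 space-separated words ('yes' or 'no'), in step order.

Op 1: fork(P0) -> P1. 3 ppages; refcounts: pp0:2 pp1:2 pp2:2
Op 2: read(P1, v2) -> 14. No state change.
Op 3: fork(P1) -> P2. 3 ppages; refcounts: pp0:3 pp1:3 pp2:3
Op 4: fork(P1) -> P3. 3 ppages; refcounts: pp0:4 pp1:4 pp2:4
Op 5: write(P0, v2, 123). refcount(pp2)=4>1 -> COPY to pp3. 4 ppages; refcounts: pp0:4 pp1:4 pp2:3 pp3:1
Op 6: write(P3, v1, 143). refcount(pp1)=4>1 -> COPY to pp4. 5 ppages; refcounts: pp0:4 pp1:3 pp2:3 pp3:1 pp4:1
Op 7: write(P3, v2, 100). refcount(pp2)=3>1 -> COPY to pp5. 6 ppages; refcounts: pp0:4 pp1:3 pp2:2 pp3:1 pp4:1 pp5:1
Op 8: read(P3, v2) -> 100. No state change.

yes yes yes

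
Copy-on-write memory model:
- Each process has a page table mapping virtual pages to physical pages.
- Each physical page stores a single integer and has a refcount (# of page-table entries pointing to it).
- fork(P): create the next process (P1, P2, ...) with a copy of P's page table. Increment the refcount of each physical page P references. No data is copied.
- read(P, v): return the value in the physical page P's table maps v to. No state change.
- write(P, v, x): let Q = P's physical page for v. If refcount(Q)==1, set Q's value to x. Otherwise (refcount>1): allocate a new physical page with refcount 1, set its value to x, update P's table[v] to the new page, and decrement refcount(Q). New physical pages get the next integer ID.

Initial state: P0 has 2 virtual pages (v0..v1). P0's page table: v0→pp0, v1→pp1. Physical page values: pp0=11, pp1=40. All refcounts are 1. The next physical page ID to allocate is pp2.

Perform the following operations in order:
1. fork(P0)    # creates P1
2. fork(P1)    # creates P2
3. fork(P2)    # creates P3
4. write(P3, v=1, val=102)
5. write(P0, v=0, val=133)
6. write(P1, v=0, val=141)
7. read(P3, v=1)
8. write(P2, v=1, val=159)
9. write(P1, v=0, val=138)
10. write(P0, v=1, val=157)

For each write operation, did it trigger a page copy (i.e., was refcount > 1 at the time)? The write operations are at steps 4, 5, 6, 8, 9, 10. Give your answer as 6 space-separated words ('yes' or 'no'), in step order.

Op 1: fork(P0) -> P1. 2 ppages; refcounts: pp0:2 pp1:2
Op 2: fork(P1) -> P2. 2 ppages; refcounts: pp0:3 pp1:3
Op 3: fork(P2) -> P3. 2 ppages; refcounts: pp0:4 pp1:4
Op 4: write(P3, v1, 102). refcount(pp1)=4>1 -> COPY to pp2. 3 ppages; refcounts: pp0:4 pp1:3 pp2:1
Op 5: write(P0, v0, 133). refcount(pp0)=4>1 -> COPY to pp3. 4 ppages; refcounts: pp0:3 pp1:3 pp2:1 pp3:1
Op 6: write(P1, v0, 141). refcount(pp0)=3>1 -> COPY to pp4. 5 ppages; refcounts: pp0:2 pp1:3 pp2:1 pp3:1 pp4:1
Op 7: read(P3, v1) -> 102. No state change.
Op 8: write(P2, v1, 159). refcount(pp1)=3>1 -> COPY to pp5. 6 ppages; refcounts: pp0:2 pp1:2 pp2:1 pp3:1 pp4:1 pp5:1
Op 9: write(P1, v0, 138). refcount(pp4)=1 -> write in place. 6 ppages; refcounts: pp0:2 pp1:2 pp2:1 pp3:1 pp4:1 pp5:1
Op 10: write(P0, v1, 157). refcount(pp1)=2>1 -> COPY to pp6. 7 ppages; refcounts: pp0:2 pp1:1 pp2:1 pp3:1 pp4:1 pp5:1 pp6:1

yes yes yes yes no yes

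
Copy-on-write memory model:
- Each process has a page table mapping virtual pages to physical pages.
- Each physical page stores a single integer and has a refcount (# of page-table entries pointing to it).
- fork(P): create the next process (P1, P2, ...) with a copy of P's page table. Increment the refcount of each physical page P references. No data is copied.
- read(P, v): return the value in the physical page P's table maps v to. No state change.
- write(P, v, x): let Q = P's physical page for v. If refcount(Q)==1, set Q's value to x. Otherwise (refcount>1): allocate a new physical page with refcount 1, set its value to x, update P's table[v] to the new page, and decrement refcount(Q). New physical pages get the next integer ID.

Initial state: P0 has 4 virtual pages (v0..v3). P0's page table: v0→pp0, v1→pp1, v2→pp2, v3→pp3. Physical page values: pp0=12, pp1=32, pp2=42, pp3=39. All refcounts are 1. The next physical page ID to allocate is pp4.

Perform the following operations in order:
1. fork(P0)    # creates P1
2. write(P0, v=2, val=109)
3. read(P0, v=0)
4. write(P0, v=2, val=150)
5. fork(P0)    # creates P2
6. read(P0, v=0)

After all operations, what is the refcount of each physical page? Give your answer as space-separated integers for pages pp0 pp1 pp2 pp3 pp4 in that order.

Answer: 3 3 1 3 2

Derivation:
Op 1: fork(P0) -> P1. 4 ppages; refcounts: pp0:2 pp1:2 pp2:2 pp3:2
Op 2: write(P0, v2, 109). refcount(pp2)=2>1 -> COPY to pp4. 5 ppages; refcounts: pp0:2 pp1:2 pp2:1 pp3:2 pp4:1
Op 3: read(P0, v0) -> 12. No state change.
Op 4: write(P0, v2, 150). refcount(pp4)=1 -> write in place. 5 ppages; refcounts: pp0:2 pp1:2 pp2:1 pp3:2 pp4:1
Op 5: fork(P0) -> P2. 5 ppages; refcounts: pp0:3 pp1:3 pp2:1 pp3:3 pp4:2
Op 6: read(P0, v0) -> 12. No state change.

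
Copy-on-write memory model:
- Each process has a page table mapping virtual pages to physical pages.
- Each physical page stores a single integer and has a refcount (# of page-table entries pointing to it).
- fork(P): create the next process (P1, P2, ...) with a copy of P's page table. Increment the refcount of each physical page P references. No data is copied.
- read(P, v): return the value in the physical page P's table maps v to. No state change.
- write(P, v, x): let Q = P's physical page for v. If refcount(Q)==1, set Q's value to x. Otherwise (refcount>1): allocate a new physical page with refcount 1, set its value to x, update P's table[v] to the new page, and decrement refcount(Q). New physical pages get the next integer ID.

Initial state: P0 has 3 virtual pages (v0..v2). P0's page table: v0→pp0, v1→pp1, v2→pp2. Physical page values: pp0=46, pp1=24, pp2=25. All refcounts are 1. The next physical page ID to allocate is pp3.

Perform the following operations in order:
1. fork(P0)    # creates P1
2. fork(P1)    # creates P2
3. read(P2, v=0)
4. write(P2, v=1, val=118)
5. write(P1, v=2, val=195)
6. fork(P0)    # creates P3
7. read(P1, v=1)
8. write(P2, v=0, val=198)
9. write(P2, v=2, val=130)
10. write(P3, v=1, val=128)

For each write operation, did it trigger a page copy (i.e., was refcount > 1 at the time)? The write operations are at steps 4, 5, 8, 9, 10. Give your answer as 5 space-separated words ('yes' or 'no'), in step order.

Op 1: fork(P0) -> P1. 3 ppages; refcounts: pp0:2 pp1:2 pp2:2
Op 2: fork(P1) -> P2. 3 ppages; refcounts: pp0:3 pp1:3 pp2:3
Op 3: read(P2, v0) -> 46. No state change.
Op 4: write(P2, v1, 118). refcount(pp1)=3>1 -> COPY to pp3. 4 ppages; refcounts: pp0:3 pp1:2 pp2:3 pp3:1
Op 5: write(P1, v2, 195). refcount(pp2)=3>1 -> COPY to pp4. 5 ppages; refcounts: pp0:3 pp1:2 pp2:2 pp3:1 pp4:1
Op 6: fork(P0) -> P3. 5 ppages; refcounts: pp0:4 pp1:3 pp2:3 pp3:1 pp4:1
Op 7: read(P1, v1) -> 24. No state change.
Op 8: write(P2, v0, 198). refcount(pp0)=4>1 -> COPY to pp5. 6 ppages; refcounts: pp0:3 pp1:3 pp2:3 pp3:1 pp4:1 pp5:1
Op 9: write(P2, v2, 130). refcount(pp2)=3>1 -> COPY to pp6. 7 ppages; refcounts: pp0:3 pp1:3 pp2:2 pp3:1 pp4:1 pp5:1 pp6:1
Op 10: write(P3, v1, 128). refcount(pp1)=3>1 -> COPY to pp7. 8 ppages; refcounts: pp0:3 pp1:2 pp2:2 pp3:1 pp4:1 pp5:1 pp6:1 pp7:1

yes yes yes yes yes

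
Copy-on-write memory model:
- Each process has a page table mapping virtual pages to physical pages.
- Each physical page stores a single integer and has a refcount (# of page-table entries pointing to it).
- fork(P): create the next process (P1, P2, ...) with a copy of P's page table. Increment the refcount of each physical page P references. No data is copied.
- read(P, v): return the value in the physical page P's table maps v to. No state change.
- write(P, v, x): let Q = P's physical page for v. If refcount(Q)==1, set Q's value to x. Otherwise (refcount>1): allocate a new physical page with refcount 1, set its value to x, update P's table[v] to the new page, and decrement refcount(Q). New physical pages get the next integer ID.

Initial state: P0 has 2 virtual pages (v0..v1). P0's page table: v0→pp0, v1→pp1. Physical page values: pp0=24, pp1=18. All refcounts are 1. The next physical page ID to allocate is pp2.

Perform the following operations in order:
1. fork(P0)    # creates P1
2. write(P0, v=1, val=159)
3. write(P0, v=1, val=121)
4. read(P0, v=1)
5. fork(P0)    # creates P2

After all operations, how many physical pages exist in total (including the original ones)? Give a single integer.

Op 1: fork(P0) -> P1. 2 ppages; refcounts: pp0:2 pp1:2
Op 2: write(P0, v1, 159). refcount(pp1)=2>1 -> COPY to pp2. 3 ppages; refcounts: pp0:2 pp1:1 pp2:1
Op 3: write(P0, v1, 121). refcount(pp2)=1 -> write in place. 3 ppages; refcounts: pp0:2 pp1:1 pp2:1
Op 4: read(P0, v1) -> 121. No state change.
Op 5: fork(P0) -> P2. 3 ppages; refcounts: pp0:3 pp1:1 pp2:2

Answer: 3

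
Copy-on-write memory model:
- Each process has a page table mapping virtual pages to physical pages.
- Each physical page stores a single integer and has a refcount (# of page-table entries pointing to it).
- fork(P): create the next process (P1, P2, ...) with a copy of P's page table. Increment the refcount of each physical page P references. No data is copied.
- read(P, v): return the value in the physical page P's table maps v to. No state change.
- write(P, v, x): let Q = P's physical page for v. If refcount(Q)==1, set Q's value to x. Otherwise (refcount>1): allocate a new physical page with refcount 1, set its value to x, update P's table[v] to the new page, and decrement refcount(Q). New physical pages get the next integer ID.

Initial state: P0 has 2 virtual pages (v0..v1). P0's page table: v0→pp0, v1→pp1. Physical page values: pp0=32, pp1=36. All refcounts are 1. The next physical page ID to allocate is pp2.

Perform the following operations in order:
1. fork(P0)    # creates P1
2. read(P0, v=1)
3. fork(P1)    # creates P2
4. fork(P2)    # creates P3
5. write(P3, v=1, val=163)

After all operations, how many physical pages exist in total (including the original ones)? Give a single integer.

Answer: 3

Derivation:
Op 1: fork(P0) -> P1. 2 ppages; refcounts: pp0:2 pp1:2
Op 2: read(P0, v1) -> 36. No state change.
Op 3: fork(P1) -> P2. 2 ppages; refcounts: pp0:3 pp1:3
Op 4: fork(P2) -> P3. 2 ppages; refcounts: pp0:4 pp1:4
Op 5: write(P3, v1, 163). refcount(pp1)=4>1 -> COPY to pp2. 3 ppages; refcounts: pp0:4 pp1:3 pp2:1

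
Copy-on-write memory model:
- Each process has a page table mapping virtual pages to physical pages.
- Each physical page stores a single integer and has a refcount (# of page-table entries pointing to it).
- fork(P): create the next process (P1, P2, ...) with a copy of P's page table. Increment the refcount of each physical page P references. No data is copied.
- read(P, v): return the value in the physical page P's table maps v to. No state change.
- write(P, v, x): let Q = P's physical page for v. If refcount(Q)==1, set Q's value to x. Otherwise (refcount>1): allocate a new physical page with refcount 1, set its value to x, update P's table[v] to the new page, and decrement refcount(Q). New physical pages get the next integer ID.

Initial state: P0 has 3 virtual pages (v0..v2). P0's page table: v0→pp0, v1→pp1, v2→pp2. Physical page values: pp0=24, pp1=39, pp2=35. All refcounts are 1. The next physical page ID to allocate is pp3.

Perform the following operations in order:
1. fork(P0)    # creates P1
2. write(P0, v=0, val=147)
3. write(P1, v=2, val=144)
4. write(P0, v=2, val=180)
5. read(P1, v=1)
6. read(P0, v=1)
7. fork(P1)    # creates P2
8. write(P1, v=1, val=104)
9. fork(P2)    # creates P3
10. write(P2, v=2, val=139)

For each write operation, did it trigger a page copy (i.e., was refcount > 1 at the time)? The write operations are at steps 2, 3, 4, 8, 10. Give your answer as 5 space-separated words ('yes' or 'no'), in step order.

Op 1: fork(P0) -> P1. 3 ppages; refcounts: pp0:2 pp1:2 pp2:2
Op 2: write(P0, v0, 147). refcount(pp0)=2>1 -> COPY to pp3. 4 ppages; refcounts: pp0:1 pp1:2 pp2:2 pp3:1
Op 3: write(P1, v2, 144). refcount(pp2)=2>1 -> COPY to pp4. 5 ppages; refcounts: pp0:1 pp1:2 pp2:1 pp3:1 pp4:1
Op 4: write(P0, v2, 180). refcount(pp2)=1 -> write in place. 5 ppages; refcounts: pp0:1 pp1:2 pp2:1 pp3:1 pp4:1
Op 5: read(P1, v1) -> 39. No state change.
Op 6: read(P0, v1) -> 39. No state change.
Op 7: fork(P1) -> P2. 5 ppages; refcounts: pp0:2 pp1:3 pp2:1 pp3:1 pp4:2
Op 8: write(P1, v1, 104). refcount(pp1)=3>1 -> COPY to pp5. 6 ppages; refcounts: pp0:2 pp1:2 pp2:1 pp3:1 pp4:2 pp5:1
Op 9: fork(P2) -> P3. 6 ppages; refcounts: pp0:3 pp1:3 pp2:1 pp3:1 pp4:3 pp5:1
Op 10: write(P2, v2, 139). refcount(pp4)=3>1 -> COPY to pp6. 7 ppages; refcounts: pp0:3 pp1:3 pp2:1 pp3:1 pp4:2 pp5:1 pp6:1

yes yes no yes yes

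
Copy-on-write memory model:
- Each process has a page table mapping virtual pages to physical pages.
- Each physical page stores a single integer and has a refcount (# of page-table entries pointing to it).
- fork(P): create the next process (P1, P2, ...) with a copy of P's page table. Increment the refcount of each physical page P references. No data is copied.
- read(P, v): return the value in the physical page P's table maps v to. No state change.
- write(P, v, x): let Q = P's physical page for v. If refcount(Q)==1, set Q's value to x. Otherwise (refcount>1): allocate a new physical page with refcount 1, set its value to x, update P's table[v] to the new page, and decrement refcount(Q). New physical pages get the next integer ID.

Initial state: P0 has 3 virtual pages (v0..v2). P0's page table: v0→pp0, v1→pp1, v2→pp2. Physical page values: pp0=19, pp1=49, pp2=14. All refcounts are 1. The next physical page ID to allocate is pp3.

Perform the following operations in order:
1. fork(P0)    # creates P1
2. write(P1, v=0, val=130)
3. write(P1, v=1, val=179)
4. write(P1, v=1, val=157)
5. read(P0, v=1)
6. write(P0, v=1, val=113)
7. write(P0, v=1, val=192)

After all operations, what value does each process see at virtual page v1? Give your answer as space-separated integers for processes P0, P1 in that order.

Answer: 192 157

Derivation:
Op 1: fork(P0) -> P1. 3 ppages; refcounts: pp0:2 pp1:2 pp2:2
Op 2: write(P1, v0, 130). refcount(pp0)=2>1 -> COPY to pp3. 4 ppages; refcounts: pp0:1 pp1:2 pp2:2 pp3:1
Op 3: write(P1, v1, 179). refcount(pp1)=2>1 -> COPY to pp4. 5 ppages; refcounts: pp0:1 pp1:1 pp2:2 pp3:1 pp4:1
Op 4: write(P1, v1, 157). refcount(pp4)=1 -> write in place. 5 ppages; refcounts: pp0:1 pp1:1 pp2:2 pp3:1 pp4:1
Op 5: read(P0, v1) -> 49. No state change.
Op 6: write(P0, v1, 113). refcount(pp1)=1 -> write in place. 5 ppages; refcounts: pp0:1 pp1:1 pp2:2 pp3:1 pp4:1
Op 7: write(P0, v1, 192). refcount(pp1)=1 -> write in place. 5 ppages; refcounts: pp0:1 pp1:1 pp2:2 pp3:1 pp4:1
P0: v1 -> pp1 = 192
P1: v1 -> pp4 = 157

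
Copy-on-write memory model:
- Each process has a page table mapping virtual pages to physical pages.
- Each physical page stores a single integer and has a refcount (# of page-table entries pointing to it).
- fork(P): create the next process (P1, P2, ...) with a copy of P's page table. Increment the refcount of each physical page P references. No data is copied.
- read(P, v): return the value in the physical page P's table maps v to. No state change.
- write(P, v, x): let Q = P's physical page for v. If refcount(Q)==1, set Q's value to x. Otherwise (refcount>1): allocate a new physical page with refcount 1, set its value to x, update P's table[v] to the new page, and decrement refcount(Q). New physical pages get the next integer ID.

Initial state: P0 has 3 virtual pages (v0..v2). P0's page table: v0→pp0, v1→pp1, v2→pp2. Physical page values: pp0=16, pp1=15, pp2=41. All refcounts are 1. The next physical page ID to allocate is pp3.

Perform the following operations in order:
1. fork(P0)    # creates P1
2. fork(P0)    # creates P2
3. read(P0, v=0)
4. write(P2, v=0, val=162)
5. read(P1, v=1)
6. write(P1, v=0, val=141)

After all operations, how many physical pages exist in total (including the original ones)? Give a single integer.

Op 1: fork(P0) -> P1. 3 ppages; refcounts: pp0:2 pp1:2 pp2:2
Op 2: fork(P0) -> P2. 3 ppages; refcounts: pp0:3 pp1:3 pp2:3
Op 3: read(P0, v0) -> 16. No state change.
Op 4: write(P2, v0, 162). refcount(pp0)=3>1 -> COPY to pp3. 4 ppages; refcounts: pp0:2 pp1:3 pp2:3 pp3:1
Op 5: read(P1, v1) -> 15. No state change.
Op 6: write(P1, v0, 141). refcount(pp0)=2>1 -> COPY to pp4. 5 ppages; refcounts: pp0:1 pp1:3 pp2:3 pp3:1 pp4:1

Answer: 5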